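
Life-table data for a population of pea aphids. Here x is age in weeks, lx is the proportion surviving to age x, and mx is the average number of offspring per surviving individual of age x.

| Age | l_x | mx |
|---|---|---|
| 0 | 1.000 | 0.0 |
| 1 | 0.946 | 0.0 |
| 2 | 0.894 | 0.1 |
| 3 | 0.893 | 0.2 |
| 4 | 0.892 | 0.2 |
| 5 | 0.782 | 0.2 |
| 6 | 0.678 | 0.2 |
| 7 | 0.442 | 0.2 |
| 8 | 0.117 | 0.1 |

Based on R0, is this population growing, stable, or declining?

R0 = Σ lx·mx = 0 + 0 + 0.0894 + 0.1786 + 0.1784 + 0.1564 + 0.1356 + 0.0884 + 0.0117 = 0.8385
R0 < 1, so the population is declining.

declining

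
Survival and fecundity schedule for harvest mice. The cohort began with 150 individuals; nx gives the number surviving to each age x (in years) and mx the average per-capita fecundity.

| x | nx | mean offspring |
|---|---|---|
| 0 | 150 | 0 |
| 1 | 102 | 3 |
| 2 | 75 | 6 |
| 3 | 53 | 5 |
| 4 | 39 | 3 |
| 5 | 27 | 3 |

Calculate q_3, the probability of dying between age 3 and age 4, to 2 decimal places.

lx = nx/n0 = nx/150: 1, 0.68, 0.5, 0.35333…, 0.26, 0.18
q_3 = (l_3 − l_4) / l_3 = (0.353333… − 0.26) / 0.353333…
     = 0.093333… / 0.353333… = 0.264151… → 0.26

0.26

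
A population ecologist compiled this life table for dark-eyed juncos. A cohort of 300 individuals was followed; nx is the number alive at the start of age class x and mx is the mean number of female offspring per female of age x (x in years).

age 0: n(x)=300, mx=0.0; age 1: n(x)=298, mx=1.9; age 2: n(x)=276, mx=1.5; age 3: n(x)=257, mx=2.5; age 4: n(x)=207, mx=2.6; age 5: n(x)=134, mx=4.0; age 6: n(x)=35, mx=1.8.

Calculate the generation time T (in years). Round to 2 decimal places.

3.09

lx = nx/n0 = nx/300: 1, 0.99333…, 0.92, 0.85667…, 0.69, 0.44667…, 0.11667…
lx·mx: 0, 1.887333…, 1.38, 2.141667…, 1.794, 1.786667…, 0.21… → R0 = 9.199667…
x·lx·mx: 0, 1.887333…, 2.76, 6.425…, 7.176, 8.933333…, 1.26… → Σ = 28.441667…
T = 28.441667… / 9.199667… = 3.091598… → 3.09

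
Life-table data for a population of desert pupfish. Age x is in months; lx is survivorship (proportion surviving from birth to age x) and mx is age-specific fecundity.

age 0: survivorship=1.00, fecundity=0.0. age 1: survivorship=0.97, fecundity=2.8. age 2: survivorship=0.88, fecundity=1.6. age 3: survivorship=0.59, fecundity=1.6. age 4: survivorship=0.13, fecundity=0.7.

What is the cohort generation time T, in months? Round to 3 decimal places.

lx·mx: 0, 2.716, 1.408, 0.944, 0.091 → R0 = 5.159
x·lx·mx: 0, 2.716, 2.816, 2.832, 0.364 → Σ = 8.728
T = 8.728 / 5.159 = 1.691801… → 1.692

1.692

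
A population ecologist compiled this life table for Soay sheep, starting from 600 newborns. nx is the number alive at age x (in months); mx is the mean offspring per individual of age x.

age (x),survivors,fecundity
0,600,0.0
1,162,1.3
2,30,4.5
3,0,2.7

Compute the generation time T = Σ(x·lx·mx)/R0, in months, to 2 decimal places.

1.39

lx = nx/n0 = nx/600: 1, 0.27, 0.05, 0
lx·mx: 0, 0.351, 0.225, 0 → R0 = 0.576
x·lx·mx: 0, 0.351, 0.45, 0 → Σ = 0.801
T = 0.801 / 0.576 = 1.390625 → 1.39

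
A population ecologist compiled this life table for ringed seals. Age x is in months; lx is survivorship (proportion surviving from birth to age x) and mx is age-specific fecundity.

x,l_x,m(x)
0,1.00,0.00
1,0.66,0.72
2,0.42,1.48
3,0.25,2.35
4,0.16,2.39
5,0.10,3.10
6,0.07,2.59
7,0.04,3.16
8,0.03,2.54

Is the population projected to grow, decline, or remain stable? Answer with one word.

R0 = Σ lx·mx = 0 + 0.4752 + 0.6216 + 0.5875 + 0.3824 + 0.31 + 0.1813 + 0.1264 + 0.0762 = 2.7606
R0 > 1, so the population is growing.

growing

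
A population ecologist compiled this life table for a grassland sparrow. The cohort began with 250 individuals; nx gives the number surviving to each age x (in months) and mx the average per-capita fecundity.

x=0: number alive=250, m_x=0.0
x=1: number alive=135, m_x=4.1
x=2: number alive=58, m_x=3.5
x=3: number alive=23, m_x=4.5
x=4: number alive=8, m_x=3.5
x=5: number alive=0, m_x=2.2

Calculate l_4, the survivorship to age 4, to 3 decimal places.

l_4 = n_4/n_0 = 8/250 = 0.032 → 0.032

0.032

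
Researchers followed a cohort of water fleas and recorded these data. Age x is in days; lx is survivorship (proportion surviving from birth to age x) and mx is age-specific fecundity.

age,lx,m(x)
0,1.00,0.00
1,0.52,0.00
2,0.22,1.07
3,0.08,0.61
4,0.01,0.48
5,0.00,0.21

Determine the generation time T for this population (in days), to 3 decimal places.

lx·mx: 0, 0, 0.2354, 0.0488, 0.0048, 0 → R0 = 0.289
x·lx·mx: 0, 0, 0.4708, 0.1464, 0.0192, 0 → Σ = 0.6364
T = 0.6364 / 0.289 = 2.202076… → 2.202

2.202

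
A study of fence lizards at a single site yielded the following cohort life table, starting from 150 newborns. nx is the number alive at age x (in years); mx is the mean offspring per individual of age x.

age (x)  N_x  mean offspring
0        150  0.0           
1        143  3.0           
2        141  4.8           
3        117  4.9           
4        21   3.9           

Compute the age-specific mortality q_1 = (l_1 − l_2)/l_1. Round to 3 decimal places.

lx = nx/n0 = nx/150: 1, 0.95333…, 0.94, 0.78, 0.14
q_1 = (l_1 − l_2) / l_1 = (0.953333… − 0.94) / 0.953333…
     = 0.013333… / 0.953333… = 0.013986… → 0.014

0.014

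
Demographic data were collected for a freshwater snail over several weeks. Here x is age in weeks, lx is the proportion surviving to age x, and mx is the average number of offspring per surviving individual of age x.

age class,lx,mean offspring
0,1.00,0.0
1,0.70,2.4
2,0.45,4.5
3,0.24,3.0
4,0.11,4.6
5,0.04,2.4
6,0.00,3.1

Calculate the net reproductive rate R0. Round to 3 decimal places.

5.027

lx·mx by age: 0, 1.68, 2.025, 0.72, 0.506, 0.096, 0
R0 = Σ lx·mx = 5.027 → 5.027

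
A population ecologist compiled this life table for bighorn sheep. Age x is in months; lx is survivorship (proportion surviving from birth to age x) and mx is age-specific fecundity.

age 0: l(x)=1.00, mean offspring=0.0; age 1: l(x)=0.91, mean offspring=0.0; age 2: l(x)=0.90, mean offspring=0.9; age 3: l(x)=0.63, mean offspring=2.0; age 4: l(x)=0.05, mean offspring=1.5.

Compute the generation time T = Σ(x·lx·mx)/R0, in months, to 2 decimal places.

2.66

lx·mx: 0, 0, 0.81, 1.26, 0.075 → R0 = 2.145
x·lx·mx: 0, 0, 1.62, 3.78, 0.3 → Σ = 5.7
T = 5.7 / 2.145 = 2.657343… → 2.66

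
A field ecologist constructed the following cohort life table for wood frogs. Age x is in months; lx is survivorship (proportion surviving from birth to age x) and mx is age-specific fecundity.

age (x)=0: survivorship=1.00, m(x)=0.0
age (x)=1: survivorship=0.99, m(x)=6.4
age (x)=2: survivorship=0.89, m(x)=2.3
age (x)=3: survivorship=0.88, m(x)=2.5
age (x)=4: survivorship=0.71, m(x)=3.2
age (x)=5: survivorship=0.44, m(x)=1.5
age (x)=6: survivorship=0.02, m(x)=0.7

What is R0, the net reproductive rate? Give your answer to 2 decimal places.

13.53

lx·mx by age: 0, 6.336, 2.047, 2.2, 2.272, 0.66, 0.014
R0 = Σ lx·mx = 13.529 → 13.53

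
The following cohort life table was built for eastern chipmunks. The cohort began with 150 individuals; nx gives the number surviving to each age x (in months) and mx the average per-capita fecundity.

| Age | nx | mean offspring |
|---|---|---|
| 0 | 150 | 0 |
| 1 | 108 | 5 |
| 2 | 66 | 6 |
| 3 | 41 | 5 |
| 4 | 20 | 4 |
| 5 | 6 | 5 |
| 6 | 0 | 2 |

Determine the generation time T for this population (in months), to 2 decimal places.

lx = nx/n0 = nx/150: 1, 0.72, 0.44, 0.27333…, 0.13333…, 0.04, 0
lx·mx: 0, 3.6, 2.64, 1.366667…, 0.533333…, 0.2, 0 → R0 = 8.34…
x·lx·mx: 0, 3.6, 5.28, 4.1…, 2.133333…, 1, 0 → Σ = 16.113333…
T = 16.113333… / 8.34… = 1.932054… → 1.93

1.93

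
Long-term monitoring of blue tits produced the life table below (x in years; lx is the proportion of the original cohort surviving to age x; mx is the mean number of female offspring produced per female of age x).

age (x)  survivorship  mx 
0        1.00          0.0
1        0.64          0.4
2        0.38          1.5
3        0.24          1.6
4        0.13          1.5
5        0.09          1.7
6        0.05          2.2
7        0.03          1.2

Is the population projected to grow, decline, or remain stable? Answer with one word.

growing

R0 = Σ lx·mx = 0 + 0.256 + 0.57 + 0.384 + 0.195 + 0.153 + 0.11 + 0.036 = 1.704
R0 > 1, so the population is growing.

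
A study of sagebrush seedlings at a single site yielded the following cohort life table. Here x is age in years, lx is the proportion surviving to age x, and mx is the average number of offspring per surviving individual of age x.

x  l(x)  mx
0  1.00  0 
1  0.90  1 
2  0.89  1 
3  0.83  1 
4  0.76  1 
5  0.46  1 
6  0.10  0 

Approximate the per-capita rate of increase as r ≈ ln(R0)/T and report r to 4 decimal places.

0.4916

R0 = Σ lx·mx = 0 + 0.9 + 0.89 + 0.83 + 0.76 + 0.46 + 0 = 3.84
Σ x·lx·mx = 10.51; T = 10.51/3.84 = 2.73698…
r ≈ ln(R0)/T = ln(3.84)/2.73698… = 0.49159… → 0.4916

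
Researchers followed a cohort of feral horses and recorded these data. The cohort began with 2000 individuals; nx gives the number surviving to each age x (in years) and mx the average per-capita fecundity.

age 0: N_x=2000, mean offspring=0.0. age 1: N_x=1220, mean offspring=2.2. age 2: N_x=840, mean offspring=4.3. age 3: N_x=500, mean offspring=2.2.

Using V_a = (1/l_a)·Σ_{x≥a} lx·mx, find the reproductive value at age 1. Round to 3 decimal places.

lx = nx/n0 = nx/2000: 1, 0.61, 0.42, 0.25
lx·mx for x ≥ 1: 1.342, 1.806, 0.55 → sum = 3.698
V_1 = 3.698 / l_1 = 3.698 / 0.61 = 6.062295… → 6.062

6.062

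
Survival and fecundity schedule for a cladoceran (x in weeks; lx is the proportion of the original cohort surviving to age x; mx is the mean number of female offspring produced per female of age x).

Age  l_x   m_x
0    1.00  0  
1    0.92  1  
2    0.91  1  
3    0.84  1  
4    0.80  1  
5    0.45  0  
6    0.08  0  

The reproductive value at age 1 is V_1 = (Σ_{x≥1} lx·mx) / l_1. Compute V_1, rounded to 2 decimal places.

3.77

lx·mx for x ≥ 1: 0.92, 0.91, 0.84, 0.8, 0, 0 → sum = 3.47
V_1 = 3.47 / l_1 = 3.47 / 0.92 = 3.771739… → 3.77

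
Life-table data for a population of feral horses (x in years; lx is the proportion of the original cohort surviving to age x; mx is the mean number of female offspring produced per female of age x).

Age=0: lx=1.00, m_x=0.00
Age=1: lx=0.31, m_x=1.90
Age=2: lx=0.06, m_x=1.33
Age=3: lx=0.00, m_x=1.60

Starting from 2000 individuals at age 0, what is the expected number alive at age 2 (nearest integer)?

120

Expected survivors = N0 · l_2 = 2000 × 0.06 = 120 → 120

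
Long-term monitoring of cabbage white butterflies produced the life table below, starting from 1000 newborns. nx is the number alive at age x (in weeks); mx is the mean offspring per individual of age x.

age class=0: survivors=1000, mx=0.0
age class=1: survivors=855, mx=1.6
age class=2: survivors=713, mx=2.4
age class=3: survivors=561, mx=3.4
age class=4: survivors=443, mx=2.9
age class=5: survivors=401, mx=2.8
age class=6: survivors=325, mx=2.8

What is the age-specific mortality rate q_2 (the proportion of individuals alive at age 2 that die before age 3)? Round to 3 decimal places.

lx = nx/n0 = nx/1000: 1, 0.855, 0.713, 0.561, 0.443, 0.401, 0.325
q_2 = (l_2 − l_3) / l_2 = (0.713 − 0.561) / 0.713
     = 0.152 / 0.713 = 0.213184… → 0.213

0.213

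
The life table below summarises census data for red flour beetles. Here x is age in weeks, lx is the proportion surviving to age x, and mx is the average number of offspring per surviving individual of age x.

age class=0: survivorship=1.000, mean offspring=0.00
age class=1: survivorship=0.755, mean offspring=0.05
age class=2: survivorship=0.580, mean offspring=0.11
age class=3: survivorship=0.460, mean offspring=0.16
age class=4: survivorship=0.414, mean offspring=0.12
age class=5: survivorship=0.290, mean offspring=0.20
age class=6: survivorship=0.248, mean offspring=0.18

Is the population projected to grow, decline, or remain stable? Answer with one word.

R0 = Σ lx·mx = 0 + 0.03775 + 0.0638 + 0.0736 + 0.04968 + 0.058 + 0.04464 = 0.32747
R0 < 1, so the population is declining.

declining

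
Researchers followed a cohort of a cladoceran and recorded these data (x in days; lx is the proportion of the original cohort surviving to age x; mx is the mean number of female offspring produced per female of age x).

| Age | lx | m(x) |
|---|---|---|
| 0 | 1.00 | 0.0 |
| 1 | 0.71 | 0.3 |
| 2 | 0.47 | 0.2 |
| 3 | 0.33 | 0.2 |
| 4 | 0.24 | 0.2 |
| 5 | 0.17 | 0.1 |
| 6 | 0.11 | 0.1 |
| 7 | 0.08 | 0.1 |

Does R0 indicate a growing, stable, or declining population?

R0 = Σ lx·mx = 0 + 0.213 + 0.094 + 0.066 + 0.048 + 0.017 + 0.011 + 0.008 = 0.457
R0 < 1, so the population is declining.

declining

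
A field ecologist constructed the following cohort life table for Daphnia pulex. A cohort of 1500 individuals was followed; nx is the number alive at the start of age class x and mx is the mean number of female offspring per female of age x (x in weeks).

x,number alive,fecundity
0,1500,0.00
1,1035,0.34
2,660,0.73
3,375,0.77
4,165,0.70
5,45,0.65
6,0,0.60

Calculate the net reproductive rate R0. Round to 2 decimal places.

lx = nx/n0 = nx/1500: 1, 0.69, 0.44, 0.25, 0.11, 0.03, 0
lx·mx by age: 0, 0.2346, 0.3212, 0.1925, 0.077, 0.0195, 0
R0 = Σ lx·mx = 0.8448 → 0.84

0.84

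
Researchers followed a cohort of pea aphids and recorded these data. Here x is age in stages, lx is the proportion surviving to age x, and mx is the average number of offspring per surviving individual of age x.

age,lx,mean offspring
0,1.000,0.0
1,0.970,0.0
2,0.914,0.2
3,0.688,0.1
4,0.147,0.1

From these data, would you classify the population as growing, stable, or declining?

R0 = Σ lx·mx = 0 + 0 + 0.1828 + 0.0688 + 0.0147 = 0.2663
R0 < 1, so the population is declining.

declining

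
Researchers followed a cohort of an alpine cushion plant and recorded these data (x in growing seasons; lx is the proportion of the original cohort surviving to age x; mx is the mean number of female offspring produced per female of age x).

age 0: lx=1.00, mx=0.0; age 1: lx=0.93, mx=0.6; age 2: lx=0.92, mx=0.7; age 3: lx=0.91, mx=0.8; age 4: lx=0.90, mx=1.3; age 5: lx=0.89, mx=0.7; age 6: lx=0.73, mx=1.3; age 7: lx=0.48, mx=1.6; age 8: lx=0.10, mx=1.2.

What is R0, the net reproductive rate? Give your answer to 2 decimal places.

lx·mx by age: 0, 0.558, 0.644, 0.728, 1.17, 0.623, 0.949, 0.768, 0.12
R0 = Σ lx·mx = 5.56 → 5.56

5.56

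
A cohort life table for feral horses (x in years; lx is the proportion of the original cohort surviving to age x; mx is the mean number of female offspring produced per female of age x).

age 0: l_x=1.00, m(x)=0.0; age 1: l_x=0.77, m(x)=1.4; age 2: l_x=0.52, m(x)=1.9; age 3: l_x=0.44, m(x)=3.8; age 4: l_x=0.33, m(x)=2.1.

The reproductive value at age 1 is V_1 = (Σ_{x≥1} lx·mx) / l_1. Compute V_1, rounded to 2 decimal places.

lx·mx for x ≥ 1: 1.078, 0.988, 1.672, 0.693 → sum = 4.431
V_1 = 4.431 / l_1 = 4.431 / 0.77 = 5.754545… → 5.75

5.75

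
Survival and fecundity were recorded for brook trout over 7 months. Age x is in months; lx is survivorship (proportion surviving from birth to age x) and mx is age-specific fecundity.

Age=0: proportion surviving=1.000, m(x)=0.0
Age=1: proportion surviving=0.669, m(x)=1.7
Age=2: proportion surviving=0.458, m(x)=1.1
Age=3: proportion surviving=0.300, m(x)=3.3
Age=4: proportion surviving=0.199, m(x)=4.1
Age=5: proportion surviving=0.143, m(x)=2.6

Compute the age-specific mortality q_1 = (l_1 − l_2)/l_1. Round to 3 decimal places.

q_1 = (l_1 − l_2) / l_1 = (0.669 − 0.458) / 0.669
     = 0.211 / 0.669 = 0.315396… → 0.315

0.315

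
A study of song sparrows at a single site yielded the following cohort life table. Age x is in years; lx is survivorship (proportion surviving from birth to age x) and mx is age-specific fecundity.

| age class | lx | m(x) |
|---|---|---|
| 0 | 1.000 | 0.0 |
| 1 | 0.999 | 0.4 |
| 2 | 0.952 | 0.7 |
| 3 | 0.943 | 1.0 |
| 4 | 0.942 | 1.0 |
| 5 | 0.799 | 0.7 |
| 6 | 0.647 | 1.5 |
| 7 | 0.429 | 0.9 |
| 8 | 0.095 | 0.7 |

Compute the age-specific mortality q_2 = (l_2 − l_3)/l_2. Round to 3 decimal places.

0.009

q_2 = (l_2 − l_3) / l_2 = (0.952 − 0.943) / 0.952
     = 0.009 / 0.952 = 0.009454… → 0.009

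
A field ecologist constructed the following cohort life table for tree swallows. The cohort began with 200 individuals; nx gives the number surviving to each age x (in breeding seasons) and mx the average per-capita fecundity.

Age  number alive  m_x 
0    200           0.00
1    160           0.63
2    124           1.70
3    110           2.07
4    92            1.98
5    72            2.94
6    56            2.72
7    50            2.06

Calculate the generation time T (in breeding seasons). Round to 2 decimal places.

3.89

lx = nx/n0 = nx/200: 1, 0.8, 0.62, 0.55, 0.46, 0.36, 0.28, 0.25
lx·mx: 0, 0.504, 1.054, 1.1385, 0.9108, 1.0584, 0.7616, 0.515 → R0 = 5.9423
x·lx·mx: 0, 0.504, 2.108, 3.4155, 3.6432, 5.292, 4.5696, 3.605 → Σ = 23.1373
T = 23.1373 / 5.9423 = 3.893661… → 3.89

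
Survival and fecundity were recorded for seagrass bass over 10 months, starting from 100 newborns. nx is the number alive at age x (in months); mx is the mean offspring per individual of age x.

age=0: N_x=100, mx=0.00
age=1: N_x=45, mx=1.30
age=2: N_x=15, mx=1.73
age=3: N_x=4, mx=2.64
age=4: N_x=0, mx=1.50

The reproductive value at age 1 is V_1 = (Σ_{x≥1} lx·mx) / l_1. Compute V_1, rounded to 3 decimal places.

lx = nx/n0 = nx/100: 1, 0.45, 0.15, 0.04, 0
lx·mx for x ≥ 1: 0.585, 0.2595, 0.1056, 0 → sum = 0.9501
V_1 = 0.9501 / l_1 = 0.9501 / 0.45 = 2.111333… → 2.111

2.111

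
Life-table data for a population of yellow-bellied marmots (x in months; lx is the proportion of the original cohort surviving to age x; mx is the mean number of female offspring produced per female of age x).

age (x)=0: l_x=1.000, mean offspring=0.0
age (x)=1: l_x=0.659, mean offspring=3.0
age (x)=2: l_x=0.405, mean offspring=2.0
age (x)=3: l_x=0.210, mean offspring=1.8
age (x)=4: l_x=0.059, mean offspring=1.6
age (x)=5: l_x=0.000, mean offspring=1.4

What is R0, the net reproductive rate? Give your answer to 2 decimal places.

3.26

lx·mx by age: 0, 1.977, 0.81, 0.378, 0.0944, 0
R0 = Σ lx·mx = 3.2594 → 3.26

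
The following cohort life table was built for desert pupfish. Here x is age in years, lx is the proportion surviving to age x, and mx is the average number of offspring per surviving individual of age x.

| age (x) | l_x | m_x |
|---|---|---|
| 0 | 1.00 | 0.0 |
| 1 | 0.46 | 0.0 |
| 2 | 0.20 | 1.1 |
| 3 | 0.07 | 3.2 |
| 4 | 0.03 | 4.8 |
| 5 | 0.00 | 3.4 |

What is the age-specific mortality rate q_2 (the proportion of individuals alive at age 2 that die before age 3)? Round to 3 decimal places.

0.650

q_2 = (l_2 − l_3) / l_2 = (0.2 − 0.07) / 0.2
     = 0.13 / 0.2 = 0.65 → 0.650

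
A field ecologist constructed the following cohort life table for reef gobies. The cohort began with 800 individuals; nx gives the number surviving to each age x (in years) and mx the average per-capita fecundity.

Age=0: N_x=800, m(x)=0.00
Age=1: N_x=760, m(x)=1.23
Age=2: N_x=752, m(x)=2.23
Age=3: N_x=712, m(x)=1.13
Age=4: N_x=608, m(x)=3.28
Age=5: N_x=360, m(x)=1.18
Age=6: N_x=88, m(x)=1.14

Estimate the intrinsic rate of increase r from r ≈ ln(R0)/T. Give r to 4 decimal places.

0.6835

lx = nx/n0 = nx/800: 1, 0.95, 0.94, 0.89, 0.76, 0.45, 0.11
R0 = Σ lx·mx = 0 + 1.1685 + 2.0962 + 1.0057 + 2.4928 + 0.531 + 0.1254 = 7.4196
Σ x·lx·mx = 21.7566; T = 21.7566/7.4196 = 2.93231…
r ≈ ln(R0)/T = ln(7.4196)/2.93231… = 0.683462… → 0.6835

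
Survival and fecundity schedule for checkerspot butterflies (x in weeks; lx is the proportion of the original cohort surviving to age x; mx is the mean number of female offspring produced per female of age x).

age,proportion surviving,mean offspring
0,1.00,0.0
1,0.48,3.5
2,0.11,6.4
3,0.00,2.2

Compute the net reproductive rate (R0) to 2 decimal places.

lx·mx by age: 0, 1.68, 0.704, 0
R0 = Σ lx·mx = 2.384 → 2.38

2.38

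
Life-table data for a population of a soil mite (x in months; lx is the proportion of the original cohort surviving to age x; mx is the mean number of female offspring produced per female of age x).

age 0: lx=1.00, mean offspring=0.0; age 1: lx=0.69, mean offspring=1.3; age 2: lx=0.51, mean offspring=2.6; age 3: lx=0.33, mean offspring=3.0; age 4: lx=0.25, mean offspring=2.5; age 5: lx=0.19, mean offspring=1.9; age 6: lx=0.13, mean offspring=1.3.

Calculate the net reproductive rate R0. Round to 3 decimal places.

lx·mx by age: 0, 0.897, 1.326, 0.99, 0.625, 0.361, 0.169
R0 = Σ lx·mx = 4.368 → 4.368

4.368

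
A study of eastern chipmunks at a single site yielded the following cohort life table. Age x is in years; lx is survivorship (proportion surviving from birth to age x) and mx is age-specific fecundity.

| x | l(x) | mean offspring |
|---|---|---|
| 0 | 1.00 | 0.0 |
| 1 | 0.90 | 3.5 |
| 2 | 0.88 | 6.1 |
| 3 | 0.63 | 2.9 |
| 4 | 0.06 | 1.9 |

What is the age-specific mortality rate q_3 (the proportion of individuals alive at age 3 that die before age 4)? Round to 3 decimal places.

q_3 = (l_3 − l_4) / l_3 = (0.63 − 0.06) / 0.63
     = 0.57 / 0.63 = 0.904762… → 0.905

0.905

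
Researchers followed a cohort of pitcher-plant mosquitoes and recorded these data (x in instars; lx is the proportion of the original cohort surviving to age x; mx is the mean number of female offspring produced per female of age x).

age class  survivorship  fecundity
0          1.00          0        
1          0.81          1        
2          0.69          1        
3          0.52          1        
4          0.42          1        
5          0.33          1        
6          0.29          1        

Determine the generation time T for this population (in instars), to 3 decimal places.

2.882

lx·mx: 0, 0.81, 0.69, 0.52, 0.42, 0.33, 0.29 → R0 = 3.06
x·lx·mx: 0, 0.81, 1.38, 1.56, 1.68, 1.65, 1.74 → Σ = 8.82
T = 8.82 / 3.06 = 2.882353… → 2.882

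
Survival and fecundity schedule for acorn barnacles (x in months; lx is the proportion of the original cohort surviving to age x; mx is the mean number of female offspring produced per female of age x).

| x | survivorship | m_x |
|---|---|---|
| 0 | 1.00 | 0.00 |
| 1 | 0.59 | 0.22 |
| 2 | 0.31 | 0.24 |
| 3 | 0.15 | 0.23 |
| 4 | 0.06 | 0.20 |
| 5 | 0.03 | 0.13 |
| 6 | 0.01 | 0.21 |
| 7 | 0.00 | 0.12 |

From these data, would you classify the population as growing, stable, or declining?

declining

R0 = Σ lx·mx = 0 + 0.1298 + 0.0744 + 0.0345 + 0.012 + 0.0039 + 0.0021 + 0 = 0.2567
R0 < 1, so the population is declining.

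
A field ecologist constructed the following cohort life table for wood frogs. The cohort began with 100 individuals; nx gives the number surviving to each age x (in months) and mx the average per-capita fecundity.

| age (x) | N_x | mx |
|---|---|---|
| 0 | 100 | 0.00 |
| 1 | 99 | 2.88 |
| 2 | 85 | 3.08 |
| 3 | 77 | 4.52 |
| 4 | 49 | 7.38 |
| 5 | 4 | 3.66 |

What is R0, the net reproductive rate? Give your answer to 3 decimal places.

lx = nx/n0 = nx/100: 1, 0.99, 0.85, 0.77, 0.49, 0.04
lx·mx by age: 0, 2.8512, 2.618, 3.4804, 3.6162, 0.1464
R0 = Σ lx·mx = 12.7122 → 12.712

12.712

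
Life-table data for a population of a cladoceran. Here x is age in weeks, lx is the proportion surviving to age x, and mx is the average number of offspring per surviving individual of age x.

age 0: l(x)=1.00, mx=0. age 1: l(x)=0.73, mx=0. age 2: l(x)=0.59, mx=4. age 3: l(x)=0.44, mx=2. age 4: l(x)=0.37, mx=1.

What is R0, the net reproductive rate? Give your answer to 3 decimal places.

lx·mx by age: 0, 0, 2.36, 0.88, 0.37
R0 = Σ lx·mx = 3.61 → 3.610

3.610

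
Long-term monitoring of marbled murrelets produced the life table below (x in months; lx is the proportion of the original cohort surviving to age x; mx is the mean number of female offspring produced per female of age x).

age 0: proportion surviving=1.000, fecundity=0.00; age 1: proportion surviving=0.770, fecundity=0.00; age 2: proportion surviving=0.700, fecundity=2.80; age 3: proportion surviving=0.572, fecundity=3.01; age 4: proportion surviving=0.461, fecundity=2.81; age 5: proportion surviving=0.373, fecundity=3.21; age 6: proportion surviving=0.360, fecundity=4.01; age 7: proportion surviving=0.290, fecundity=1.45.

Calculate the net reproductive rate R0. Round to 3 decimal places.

lx·mx by age: 0, 0, 1.96, 1.72172, 1.29541, 1.19733, 1.4436, 0.4205
R0 = Σ lx·mx = 8.03856 → 8.039

8.039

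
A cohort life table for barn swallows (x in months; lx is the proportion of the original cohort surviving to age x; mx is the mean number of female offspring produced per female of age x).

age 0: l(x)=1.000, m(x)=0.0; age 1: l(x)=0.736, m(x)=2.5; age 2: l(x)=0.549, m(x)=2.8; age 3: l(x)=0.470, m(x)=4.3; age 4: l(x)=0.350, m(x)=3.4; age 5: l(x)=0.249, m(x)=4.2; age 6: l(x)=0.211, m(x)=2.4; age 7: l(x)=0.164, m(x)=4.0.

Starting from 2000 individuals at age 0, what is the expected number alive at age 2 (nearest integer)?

Expected survivors = N0 · l_2 = 2000 × 0.549 = 1098 → 1098

1098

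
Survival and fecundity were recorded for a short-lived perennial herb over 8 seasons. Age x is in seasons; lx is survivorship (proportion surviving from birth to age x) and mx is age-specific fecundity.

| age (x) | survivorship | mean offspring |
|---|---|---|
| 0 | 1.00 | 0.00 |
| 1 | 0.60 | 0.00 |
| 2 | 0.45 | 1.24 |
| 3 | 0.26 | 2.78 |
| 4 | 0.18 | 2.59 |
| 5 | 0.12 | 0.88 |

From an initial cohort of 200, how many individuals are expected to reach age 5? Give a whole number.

Expected survivors = N0 · l_5 = 200 × 0.12 = 24 → 24

24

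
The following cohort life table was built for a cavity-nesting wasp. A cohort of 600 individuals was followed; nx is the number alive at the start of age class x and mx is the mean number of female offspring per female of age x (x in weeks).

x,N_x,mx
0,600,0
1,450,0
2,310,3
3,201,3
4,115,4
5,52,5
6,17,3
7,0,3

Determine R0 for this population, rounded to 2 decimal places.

lx = nx/n0 = nx/600: 1, 0.75, 0.51667…, 0.335, 0.19167…, 0.08667…, 0.02833…, 0
lx·mx by age: 0, 0, 1.55…, 1.005, 0.766667…, 0.433333…, 0.085…, 0
R0 = Σ lx·mx = 3.84… → 3.84

3.84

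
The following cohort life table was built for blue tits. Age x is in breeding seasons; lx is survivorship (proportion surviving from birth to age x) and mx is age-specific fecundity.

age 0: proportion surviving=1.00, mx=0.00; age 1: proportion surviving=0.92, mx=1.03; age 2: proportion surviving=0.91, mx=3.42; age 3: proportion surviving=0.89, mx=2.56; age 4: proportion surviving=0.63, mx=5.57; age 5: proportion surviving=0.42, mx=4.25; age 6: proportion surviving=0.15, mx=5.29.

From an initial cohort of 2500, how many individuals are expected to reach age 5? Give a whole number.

1050

Expected survivors = N0 · l_5 = 2500 × 0.42 = 1050 → 1050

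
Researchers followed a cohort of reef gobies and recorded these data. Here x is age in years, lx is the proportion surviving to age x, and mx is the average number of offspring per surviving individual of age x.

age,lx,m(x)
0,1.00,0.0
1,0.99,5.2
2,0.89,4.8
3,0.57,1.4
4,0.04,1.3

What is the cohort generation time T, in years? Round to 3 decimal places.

1.587

lx·mx: 0, 5.148, 4.272, 0.798, 0.052 → R0 = 10.27
x·lx·mx: 0, 5.148, 8.544, 2.394, 0.208 → Σ = 16.294
T = 16.294 / 10.27 = 1.586563… → 1.587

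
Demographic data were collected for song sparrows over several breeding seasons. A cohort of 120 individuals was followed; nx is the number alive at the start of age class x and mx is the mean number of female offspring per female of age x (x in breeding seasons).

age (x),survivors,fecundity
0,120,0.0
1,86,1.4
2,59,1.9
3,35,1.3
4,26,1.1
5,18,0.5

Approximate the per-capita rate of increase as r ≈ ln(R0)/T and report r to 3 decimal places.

0.476

lx = nx/n0 = nx/120: 1, 0.71667…, 0.49167…, 0.29167…, 0.21667…, 0.15
R0 = Σ lx·mx = 0 + 1.00333… + 0.93417… + 0.37917… + 0.23833… + 0.075 = 2.63…
Σ x·lx·mx = 5.3375…; T = 5.3375…/2.63… = 2.02947…
r ≈ ln(R0)/T = ln(2.63…)/2.02947… = 0.47647… → 0.476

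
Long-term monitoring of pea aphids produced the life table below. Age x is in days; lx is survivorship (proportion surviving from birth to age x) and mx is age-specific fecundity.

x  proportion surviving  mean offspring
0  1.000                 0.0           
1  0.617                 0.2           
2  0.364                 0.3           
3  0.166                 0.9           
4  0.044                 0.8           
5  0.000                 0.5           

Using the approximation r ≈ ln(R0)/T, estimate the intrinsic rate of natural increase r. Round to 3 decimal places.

-0.392

R0 = Σ lx·mx = 0 + 0.1234 + 0.1092 + 0.1494 + 0.0352 + 0 = 0.4172
Σ x·lx·mx = 0.9308; T = 0.9308/0.4172 = 2.23106…
r ≈ ln(R0)/T = ln(0.4172)/2.23106… = -0.39183… → -0.392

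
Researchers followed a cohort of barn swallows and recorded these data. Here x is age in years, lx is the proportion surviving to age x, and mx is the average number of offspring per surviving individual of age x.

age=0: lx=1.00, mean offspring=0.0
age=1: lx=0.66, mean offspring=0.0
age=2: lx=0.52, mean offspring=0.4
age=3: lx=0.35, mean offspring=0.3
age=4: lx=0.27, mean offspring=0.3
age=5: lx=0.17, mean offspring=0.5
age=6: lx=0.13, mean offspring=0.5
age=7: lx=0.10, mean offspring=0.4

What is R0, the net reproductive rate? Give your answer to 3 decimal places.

0.584

lx·mx by age: 0, 0, 0.208, 0.105, 0.081, 0.085, 0.065, 0.04
R0 = Σ lx·mx = 0.584 → 0.584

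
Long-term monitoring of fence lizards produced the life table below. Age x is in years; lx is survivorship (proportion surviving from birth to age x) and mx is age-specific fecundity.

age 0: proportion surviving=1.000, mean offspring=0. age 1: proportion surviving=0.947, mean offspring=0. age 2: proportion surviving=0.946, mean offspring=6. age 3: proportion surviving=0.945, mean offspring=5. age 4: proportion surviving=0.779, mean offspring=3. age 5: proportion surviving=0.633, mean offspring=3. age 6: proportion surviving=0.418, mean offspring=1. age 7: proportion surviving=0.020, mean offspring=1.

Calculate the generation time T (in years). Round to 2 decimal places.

lx·mx: 0, 0, 5.676, 4.725, 2.337, 1.899, 0.418, 0.02 → R0 = 15.075
x·lx·mx: 0, 0, 11.352, 14.175, 9.348, 9.495, 2.508, 0.14 → Σ = 47.018
T = 47.018 / 15.075 = 3.118939… → 3.12

3.12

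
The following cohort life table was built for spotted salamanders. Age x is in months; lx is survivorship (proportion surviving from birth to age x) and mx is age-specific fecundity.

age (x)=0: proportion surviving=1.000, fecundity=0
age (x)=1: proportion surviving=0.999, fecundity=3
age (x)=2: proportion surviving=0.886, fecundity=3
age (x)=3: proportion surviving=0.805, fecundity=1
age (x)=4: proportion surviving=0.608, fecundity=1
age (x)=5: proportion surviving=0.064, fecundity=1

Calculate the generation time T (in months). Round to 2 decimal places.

lx·mx: 0, 2.997, 2.658, 0.805, 0.608, 0.064 → R0 = 7.132
x·lx·mx: 0, 2.997, 5.316, 2.415, 2.432, 0.32 → Σ = 13.48
T = 13.48 / 7.132 = 1.890073… → 1.89

1.89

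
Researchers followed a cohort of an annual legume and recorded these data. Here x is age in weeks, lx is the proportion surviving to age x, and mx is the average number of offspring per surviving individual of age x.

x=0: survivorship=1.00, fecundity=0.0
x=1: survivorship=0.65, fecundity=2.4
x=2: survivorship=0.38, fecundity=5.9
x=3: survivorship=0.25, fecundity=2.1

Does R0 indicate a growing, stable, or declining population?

R0 = Σ lx·mx = 0 + 1.56 + 2.242 + 0.525 = 4.327
R0 > 1, so the population is growing.

growing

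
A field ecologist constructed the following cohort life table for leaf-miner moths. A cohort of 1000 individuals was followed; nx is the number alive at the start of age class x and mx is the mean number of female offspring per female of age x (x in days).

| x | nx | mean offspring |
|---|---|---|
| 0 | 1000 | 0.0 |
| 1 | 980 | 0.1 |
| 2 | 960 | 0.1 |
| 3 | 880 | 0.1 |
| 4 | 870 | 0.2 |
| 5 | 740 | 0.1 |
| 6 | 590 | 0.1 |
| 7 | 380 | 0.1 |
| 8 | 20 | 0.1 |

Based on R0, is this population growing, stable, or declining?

lx = nx/n0 = nx/1000: 1, 0.98, 0.96, 0.88, 0.87, 0.74, 0.59, 0.38, 0.02
R0 = Σ lx·mx = 0 + 0.098 + 0.096 + 0.088 + 0.174 + 0.074 + 0.059 + 0.038 + 0.002 = 0.629
R0 < 1, so the population is declining.

declining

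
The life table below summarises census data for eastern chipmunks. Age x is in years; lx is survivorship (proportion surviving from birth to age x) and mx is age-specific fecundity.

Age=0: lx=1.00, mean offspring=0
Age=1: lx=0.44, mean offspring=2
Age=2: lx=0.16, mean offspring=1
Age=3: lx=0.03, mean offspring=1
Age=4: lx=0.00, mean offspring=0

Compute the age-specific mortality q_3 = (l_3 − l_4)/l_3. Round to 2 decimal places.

q_3 = (l_3 − l_4) / l_3 = (0.03 − 0) / 0.03
     = 0.03 / 0.03 = 1 → 1.00

1.00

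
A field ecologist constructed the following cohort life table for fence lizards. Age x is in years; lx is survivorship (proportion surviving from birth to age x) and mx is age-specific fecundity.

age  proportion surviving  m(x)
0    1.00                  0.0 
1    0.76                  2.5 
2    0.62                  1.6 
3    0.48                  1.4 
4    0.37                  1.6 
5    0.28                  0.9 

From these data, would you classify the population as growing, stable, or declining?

R0 = Σ lx·mx = 0 + 1.9 + 0.992 + 0.672 + 0.592 + 0.252 = 4.408
R0 > 1, so the population is growing.

growing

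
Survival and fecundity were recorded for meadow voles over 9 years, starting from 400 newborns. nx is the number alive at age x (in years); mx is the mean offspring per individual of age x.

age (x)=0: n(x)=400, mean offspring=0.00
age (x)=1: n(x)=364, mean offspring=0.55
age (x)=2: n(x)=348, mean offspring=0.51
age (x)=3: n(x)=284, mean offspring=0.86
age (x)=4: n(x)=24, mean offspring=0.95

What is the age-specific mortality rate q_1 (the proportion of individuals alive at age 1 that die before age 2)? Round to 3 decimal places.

0.044

lx = nx/n0 = nx/400: 1, 0.91, 0.87, 0.71, 0.06
q_1 = (l_1 − l_2) / l_1 = (0.91 − 0.87) / 0.91
     = 0.04 / 0.91 = 0.043956… → 0.044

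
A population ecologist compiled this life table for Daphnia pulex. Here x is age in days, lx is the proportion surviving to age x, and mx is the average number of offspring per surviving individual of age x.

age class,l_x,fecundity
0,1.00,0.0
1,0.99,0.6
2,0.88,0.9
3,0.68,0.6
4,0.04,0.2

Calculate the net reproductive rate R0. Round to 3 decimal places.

lx·mx by age: 0, 0.594, 0.792, 0.408, 0.008
R0 = Σ lx·mx = 1.802 → 1.802

1.802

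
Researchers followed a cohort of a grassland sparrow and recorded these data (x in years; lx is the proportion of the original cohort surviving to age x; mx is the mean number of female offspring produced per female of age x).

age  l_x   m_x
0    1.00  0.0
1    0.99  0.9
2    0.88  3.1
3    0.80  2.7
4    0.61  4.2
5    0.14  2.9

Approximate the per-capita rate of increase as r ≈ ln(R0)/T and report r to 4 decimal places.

R0 = Σ lx·mx = 0 + 0.891 + 2.728 + 2.16 + 2.562 + 0.406 = 8.747
Σ x·lx·mx = 25.105; T = 25.105/8.747 = 2.87013…
r ≈ ln(R0)/T = ln(8.747)/2.87013… = 0.755615… → 0.7556

0.7556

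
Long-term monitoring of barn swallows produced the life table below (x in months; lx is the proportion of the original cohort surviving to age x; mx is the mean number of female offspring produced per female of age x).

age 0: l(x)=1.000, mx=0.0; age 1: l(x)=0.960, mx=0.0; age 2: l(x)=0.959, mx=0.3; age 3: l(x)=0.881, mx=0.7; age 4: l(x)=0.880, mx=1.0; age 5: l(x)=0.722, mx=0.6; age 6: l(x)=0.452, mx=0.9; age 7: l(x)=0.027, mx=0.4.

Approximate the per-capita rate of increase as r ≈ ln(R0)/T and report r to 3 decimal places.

0.240

R0 = Σ lx·mx = 0 + 0 + 0.2877 + 0.6167 + 0.88 + 0.4332 + 0.4068 + 0.0108 = 2.6352
Σ x·lx·mx = 10.6279; T = 10.6279/2.6352 = 4.03305…
r ≈ ln(R0)/T = ln(2.6352)/4.03305… = 0.24025… → 0.240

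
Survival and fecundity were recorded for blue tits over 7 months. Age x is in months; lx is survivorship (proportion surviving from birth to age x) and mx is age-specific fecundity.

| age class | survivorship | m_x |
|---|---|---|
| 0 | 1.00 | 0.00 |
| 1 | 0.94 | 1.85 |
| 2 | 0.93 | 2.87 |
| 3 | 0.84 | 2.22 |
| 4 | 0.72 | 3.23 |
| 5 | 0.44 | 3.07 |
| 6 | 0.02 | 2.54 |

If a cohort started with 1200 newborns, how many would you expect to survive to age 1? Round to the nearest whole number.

Expected survivors = N0 · l_1 = 1200 × 0.94 = 1128 → 1128

1128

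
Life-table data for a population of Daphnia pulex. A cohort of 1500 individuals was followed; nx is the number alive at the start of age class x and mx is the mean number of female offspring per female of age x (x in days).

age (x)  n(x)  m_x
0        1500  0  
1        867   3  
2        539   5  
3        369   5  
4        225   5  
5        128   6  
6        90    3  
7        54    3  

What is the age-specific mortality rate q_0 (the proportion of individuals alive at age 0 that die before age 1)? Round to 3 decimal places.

lx = nx/n0 = nx/1500: 1, 0.578, 0.35933…, 0.246, 0.15, 0.08533…, 0.06, 0.036
q_0 = (l_0 − l_1) / l_0 = (1 − 0.578) / 1
     = 0.422 / 1 = 0.422 → 0.422

0.422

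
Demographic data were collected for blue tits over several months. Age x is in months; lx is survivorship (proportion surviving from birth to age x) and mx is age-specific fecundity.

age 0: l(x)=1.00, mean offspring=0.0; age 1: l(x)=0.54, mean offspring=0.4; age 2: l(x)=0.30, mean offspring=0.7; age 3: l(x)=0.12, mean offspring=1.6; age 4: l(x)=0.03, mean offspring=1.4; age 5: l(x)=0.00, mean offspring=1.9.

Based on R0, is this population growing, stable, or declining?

R0 = Σ lx·mx = 0 + 0.216 + 0.21 + 0.192 + 0.042 + 0 = 0.66
R0 < 1, so the population is declining.

declining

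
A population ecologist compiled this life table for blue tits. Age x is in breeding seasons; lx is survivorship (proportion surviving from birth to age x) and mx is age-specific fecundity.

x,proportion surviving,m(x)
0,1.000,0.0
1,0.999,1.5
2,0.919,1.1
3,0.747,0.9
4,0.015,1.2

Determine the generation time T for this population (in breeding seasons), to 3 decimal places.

1.753

lx·mx: 0, 1.4985, 1.0109, 0.6723, 0.018 → R0 = 3.1997
x·lx·mx: 0, 1.4985, 2.0218, 2.0169, 0.072 → Σ = 5.6092
T = 5.6092 / 3.1997 = 1.753039… → 1.753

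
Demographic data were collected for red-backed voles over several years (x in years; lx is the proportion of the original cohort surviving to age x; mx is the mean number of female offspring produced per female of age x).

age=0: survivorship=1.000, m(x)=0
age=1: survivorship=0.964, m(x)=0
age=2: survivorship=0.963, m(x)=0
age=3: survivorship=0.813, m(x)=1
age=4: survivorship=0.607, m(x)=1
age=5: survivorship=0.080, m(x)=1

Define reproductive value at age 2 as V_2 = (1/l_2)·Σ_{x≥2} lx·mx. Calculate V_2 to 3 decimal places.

1.558

lx·mx for x ≥ 2: 0, 0.813, 0.607, 0.08 → sum = 1.5
V_2 = 1.5 / l_2 = 1.5 / 0.963 = 1.557632… → 1.558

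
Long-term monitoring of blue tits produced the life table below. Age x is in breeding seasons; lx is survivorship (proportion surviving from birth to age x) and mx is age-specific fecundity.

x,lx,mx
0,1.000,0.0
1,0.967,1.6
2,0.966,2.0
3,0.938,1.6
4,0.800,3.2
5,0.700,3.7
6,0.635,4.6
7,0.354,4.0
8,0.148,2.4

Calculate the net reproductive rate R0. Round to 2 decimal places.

lx·mx by age: 0, 1.5472, 1.932, 1.5008, 2.56, 2.59, 2.921, 1.416, 0.3552
R0 = Σ lx·mx = 14.8222 → 14.82

14.82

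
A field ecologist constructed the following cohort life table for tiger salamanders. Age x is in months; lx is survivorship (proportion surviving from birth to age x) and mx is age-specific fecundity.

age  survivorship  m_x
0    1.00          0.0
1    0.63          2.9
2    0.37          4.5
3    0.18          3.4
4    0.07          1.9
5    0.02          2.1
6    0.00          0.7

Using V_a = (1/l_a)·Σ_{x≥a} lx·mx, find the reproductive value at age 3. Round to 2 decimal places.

4.37

lx·mx for x ≥ 3: 0.612, 0.133, 0.042, 0 → sum = 0.787
V_3 = 0.787 / l_3 = 0.787 / 0.18 = 4.372222… → 4.37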